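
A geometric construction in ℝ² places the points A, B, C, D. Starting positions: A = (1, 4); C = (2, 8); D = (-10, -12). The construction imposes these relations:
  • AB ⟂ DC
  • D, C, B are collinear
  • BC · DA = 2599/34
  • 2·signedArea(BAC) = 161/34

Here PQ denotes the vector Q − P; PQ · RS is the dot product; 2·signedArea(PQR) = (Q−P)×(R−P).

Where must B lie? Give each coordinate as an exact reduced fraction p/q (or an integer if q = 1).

B = (-1/34, 157/34)

1. B_x = -1/34  [D, C, B are collinear ∩ AB ⟂ DC]
2. B_y = 157/34  [D, C, B are collinear ∩ AB ⟂ DC]
   → B = (-1/34, 157/34)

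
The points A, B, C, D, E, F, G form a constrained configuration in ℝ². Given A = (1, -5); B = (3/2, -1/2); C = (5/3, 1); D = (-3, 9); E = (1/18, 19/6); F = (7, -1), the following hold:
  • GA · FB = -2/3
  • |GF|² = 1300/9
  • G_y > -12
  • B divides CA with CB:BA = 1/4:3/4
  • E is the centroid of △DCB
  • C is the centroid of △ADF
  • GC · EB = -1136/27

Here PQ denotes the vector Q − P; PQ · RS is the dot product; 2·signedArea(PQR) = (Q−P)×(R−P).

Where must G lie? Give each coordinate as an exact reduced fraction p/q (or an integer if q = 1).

G = (1/3, -11)

1. G_x = 1/3  [GC · EB = -1136/27 ∩ GA · FB = -2/3]
2. G_y = -11  [GC · EB = -1136/27 ∩ GA · FB = -2/3]
   → G = (1/3, -11)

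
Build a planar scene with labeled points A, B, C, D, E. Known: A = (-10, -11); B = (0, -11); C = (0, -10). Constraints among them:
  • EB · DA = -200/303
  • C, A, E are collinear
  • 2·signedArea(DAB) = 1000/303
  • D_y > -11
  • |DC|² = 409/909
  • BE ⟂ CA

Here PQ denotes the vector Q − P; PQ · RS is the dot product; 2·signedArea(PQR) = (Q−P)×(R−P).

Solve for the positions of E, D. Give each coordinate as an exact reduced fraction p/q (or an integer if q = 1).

1. E_x = -10/101  [C, A, E are collinear ∩ BE ⟂ CA]
2. E_y = -1011/101  [C, A, E are collinear ∩ BE ⟂ CA]
   → E = (-10/101, -1011/101)
3. D_x = -10/303  [2·signedArea(DAB) = 1000/303 ∩ EB · DA = -200/303]
4. D_y = -3233/303  [2·signedArea(DAB) = 1000/303 ∩ EB · DA = -200/303]
   → D = (-10/303, -3233/303)

D = (-10/303, -3233/303)
E = (-10/101, -1011/101)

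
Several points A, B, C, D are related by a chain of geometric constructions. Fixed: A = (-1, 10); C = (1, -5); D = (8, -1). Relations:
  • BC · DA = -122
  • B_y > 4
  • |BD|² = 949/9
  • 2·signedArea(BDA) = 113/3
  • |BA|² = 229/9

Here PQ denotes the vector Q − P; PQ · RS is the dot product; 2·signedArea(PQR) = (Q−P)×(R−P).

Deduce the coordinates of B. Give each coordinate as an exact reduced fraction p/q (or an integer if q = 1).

B = (-1/3, 5)

1. B_x = -1/3  [BC · DA = -122 ∩ 2·signedArea(BDA) = 113/3]
2. B_y = 5  [BC · DA = -122 ∩ 2·signedArea(BDA) = 113/3]
   → B = (-1/3, 5)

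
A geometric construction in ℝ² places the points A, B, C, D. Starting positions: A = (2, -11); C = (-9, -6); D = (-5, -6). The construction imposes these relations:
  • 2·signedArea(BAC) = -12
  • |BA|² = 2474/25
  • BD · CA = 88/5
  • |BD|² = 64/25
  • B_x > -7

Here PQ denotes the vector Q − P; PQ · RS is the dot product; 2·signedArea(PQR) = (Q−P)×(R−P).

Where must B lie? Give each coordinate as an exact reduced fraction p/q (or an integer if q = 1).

B = (-33/5, -6)

1. B_x = -33/5  [BD · CA = 88/5 ∩ 2·signedArea(BAC) = -12]
2. B_y = -6  [BD · CA = 88/5 ∩ 2·signedArea(BAC) = -12]
   → B = (-33/5, -6)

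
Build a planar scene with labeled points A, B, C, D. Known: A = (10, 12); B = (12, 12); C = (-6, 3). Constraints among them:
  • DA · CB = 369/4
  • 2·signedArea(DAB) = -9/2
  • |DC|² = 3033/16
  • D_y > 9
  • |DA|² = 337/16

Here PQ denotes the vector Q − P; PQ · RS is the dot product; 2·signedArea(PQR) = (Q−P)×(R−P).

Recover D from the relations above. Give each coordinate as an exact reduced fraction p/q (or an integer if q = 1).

1. D_x = 6  [DA · CB = 369/4 ∩ 2·signedArea(DAB) = -9/2]
2. D_y = 39/4  [DA · CB = 369/4 ∩ 2·signedArea(DAB) = -9/2]
   → D = (6, 39/4)

D = (6, 39/4)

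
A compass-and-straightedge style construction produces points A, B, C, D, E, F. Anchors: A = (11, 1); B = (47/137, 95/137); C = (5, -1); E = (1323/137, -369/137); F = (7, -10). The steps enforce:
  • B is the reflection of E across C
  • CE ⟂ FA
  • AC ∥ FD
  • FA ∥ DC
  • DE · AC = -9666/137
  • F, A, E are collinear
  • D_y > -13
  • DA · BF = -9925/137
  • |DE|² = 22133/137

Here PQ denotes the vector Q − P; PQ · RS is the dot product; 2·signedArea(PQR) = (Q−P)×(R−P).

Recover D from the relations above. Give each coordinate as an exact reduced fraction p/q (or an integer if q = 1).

1. D_x = 1  [FA ∥ DC ∩ AC ∥ FD]
2. D_y = -12  [FA ∥ DC ∩ AC ∥ FD]
   → D = (1, -12)

D = (1, -12)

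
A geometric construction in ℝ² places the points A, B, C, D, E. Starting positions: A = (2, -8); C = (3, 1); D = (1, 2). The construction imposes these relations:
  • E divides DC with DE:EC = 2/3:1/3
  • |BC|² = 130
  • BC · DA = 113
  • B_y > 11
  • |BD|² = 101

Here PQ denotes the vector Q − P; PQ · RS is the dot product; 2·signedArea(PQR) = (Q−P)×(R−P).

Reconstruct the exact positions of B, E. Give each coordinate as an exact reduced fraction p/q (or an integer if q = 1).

1. B_x = 0  [line -1·x + 10·y + -120 = 0 ∩ |BD|² = 101]
2. B_y = 12  [line -1·x + 10·y + -120 = 0 ∩ |BD|² = 101]
   → B = (0, 12)
3. E_x = 7/3  [E divides DC with DE:EC = 2/3:1/3]
4. E_y = 4/3  [E divides DC with DE:EC = 2/3:1/3]
   → E = (7/3, 4/3)

B = (0, 12)
E = (7/3, 4/3)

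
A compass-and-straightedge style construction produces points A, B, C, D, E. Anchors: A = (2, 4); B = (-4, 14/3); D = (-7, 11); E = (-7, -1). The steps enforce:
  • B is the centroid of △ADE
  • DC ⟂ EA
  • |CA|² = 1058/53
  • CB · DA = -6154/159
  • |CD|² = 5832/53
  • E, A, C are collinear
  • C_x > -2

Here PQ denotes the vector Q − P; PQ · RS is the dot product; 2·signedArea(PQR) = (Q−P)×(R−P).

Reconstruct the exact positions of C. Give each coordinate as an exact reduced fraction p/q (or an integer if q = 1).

C = (-101/53, 97/53)

1. C_x = -101/53  [E, A, C are collinear ∩ DC ⟂ EA]
2. C_y = 97/53  [E, A, C are collinear ∩ DC ⟂ EA]
   → C = (-101/53, 97/53)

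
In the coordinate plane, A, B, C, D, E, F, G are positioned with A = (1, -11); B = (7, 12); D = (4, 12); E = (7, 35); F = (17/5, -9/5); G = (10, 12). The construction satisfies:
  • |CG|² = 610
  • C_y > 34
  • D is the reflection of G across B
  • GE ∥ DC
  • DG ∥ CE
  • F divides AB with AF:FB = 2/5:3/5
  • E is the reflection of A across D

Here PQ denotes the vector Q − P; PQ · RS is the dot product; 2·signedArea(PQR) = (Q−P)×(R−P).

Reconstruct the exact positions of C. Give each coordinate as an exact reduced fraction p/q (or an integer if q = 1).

C = (1, 35)

1. C_x = 1  [DG ∥ CE ∩ GE ∥ DC]
2. C_y = 35  [DG ∥ CE ∩ GE ∥ DC]
   → C = (1, 35)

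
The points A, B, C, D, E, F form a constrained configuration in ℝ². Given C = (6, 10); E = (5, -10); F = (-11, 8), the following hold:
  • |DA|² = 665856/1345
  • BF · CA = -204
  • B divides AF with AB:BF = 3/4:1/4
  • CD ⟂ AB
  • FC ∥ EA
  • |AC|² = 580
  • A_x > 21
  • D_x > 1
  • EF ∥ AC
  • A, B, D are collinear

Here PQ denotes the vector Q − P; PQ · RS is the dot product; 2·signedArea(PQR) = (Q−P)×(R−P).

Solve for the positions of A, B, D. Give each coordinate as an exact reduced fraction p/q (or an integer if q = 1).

A = (22, -8)
B = (-11/4, 4)
D = (2662/1345, 2296/1345)

1. A_x = 22  [EF ∥ AC ∩ FC ∥ EA]
2. A_y = -8  [EF ∥ AC ∩ FC ∥ EA]
   → A = (22, -8)
3. B_x = -11/4  [B divides AF with AB:BF = 3/4:1/4]
4. B_y = 4  [B divides AF with AB:BF = 3/4:1/4]
   → B = (-11/4, 4)
5. D_x = 2662/1345  [A, B, D are collinear ∩ CD ⟂ AB]
6. D_y = 2296/1345  [A, B, D are collinear ∩ CD ⟂ AB]
   → D = (2662/1345, 2296/1345)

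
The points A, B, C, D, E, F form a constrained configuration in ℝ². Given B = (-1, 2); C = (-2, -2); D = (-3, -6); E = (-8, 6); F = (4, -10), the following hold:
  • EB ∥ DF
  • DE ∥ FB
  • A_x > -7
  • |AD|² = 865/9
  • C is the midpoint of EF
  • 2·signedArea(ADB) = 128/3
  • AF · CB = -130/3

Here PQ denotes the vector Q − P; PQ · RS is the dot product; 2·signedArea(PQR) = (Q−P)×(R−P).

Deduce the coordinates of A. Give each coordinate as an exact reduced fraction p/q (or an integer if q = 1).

1. A_x = -6  [2·signedArea(ADB) = 128/3 ∩ AF · CB = -130/3]
2. A_y = 10/3  [2·signedArea(ADB) = 128/3 ∩ AF · CB = -130/3]
   → A = (-6, 10/3)

A = (-6, 10/3)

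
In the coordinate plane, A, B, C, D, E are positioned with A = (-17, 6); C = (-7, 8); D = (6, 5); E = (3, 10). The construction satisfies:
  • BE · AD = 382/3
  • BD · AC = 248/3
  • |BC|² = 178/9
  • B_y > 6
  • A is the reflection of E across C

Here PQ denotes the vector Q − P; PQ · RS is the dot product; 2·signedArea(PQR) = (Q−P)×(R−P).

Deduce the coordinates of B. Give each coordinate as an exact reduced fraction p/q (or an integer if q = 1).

1. B_x = -8/3  [BD · AC = 248/3 ∩ BE · AD = 382/3]
2. B_y = 7  [BD · AC = 248/3 ∩ BE · AD = 382/3]
   → B = (-8/3, 7)

B = (-8/3, 7)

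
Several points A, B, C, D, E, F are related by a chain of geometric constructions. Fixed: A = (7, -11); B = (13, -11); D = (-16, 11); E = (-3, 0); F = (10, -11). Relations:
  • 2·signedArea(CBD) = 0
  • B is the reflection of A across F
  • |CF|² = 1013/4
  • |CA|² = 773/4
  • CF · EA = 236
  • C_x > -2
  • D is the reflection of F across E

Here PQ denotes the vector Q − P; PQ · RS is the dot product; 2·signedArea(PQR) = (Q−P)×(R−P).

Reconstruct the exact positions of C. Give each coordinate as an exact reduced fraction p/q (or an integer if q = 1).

C = (-3/2, 0)

1. C_x = -3/2  [2·signedArea(CBD) = 0 ∩ CF · EA = 236]
2. C_y = 0  [2·signedArea(CBD) = 0 ∩ CF · EA = 236]
   → C = (-3/2, 0)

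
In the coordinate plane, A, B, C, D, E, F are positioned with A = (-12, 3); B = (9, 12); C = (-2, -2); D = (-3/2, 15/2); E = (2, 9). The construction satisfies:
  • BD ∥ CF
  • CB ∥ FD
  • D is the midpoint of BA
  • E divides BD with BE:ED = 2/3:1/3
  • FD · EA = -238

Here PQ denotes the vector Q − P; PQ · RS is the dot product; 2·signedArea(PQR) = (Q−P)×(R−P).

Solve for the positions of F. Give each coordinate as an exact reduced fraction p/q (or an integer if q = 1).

1. F_x = -25/2  [CB ∥ FD ∩ BD ∥ CF]
2. F_y = -13/2  [CB ∥ FD ∩ BD ∥ CF]
   → F = (-25/2, -13/2)

F = (-25/2, -13/2)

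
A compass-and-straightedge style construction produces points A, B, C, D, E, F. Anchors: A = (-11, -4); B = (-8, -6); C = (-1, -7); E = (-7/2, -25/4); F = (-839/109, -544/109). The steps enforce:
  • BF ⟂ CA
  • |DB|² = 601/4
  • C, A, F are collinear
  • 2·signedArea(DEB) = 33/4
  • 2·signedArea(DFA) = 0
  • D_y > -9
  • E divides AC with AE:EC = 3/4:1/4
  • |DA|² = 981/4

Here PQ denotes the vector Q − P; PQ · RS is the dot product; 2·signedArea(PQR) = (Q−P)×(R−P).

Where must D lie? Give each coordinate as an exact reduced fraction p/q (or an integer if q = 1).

1. D_x = 4  [2·signedArea(DFA) = 0 ∩ 2·signedArea(DEB) = 33/4]
2. D_y = -17/2  [2·signedArea(DFA) = 0 ∩ 2·signedArea(DEB) = 33/4]
   → D = (4, -17/2)

D = (4, -17/2)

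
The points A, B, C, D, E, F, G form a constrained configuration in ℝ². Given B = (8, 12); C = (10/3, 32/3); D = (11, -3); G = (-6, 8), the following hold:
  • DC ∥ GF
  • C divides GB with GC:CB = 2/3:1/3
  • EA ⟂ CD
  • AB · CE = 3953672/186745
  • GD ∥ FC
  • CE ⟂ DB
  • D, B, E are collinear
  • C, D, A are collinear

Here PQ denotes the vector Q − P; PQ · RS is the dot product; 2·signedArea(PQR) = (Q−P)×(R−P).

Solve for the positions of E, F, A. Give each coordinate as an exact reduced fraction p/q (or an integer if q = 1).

A = (58379/14365, 134517/14365)
E = (105/13, 151/13)
F = (-41/3, 65/3)

1. E_x = 105/13  [D, B, E are collinear ∩ CE ⟂ DB]
2. E_y = 151/13  [D, B, E are collinear ∩ CE ⟂ DB]
   → E = (105/13, 151/13)
3. F_x = -41/3  [GD ∥ FC ∩ DC ∥ GF]
4. F_y = 65/3  [GD ∥ FC ∩ DC ∥ GF]
   → F = (-41/3, 65/3)
5. A_x = 58379/14365  [C, D, A are collinear ∩ EA ⟂ CD]
6. A_y = 134517/14365  [C, D, A are collinear ∩ EA ⟂ CD]
   → A = (58379/14365, 134517/14365)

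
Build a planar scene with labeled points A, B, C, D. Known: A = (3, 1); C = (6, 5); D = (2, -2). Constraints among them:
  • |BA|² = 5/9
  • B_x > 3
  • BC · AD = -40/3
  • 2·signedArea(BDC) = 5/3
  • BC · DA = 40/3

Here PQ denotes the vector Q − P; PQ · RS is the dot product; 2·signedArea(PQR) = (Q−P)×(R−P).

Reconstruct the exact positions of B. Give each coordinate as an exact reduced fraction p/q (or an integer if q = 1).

B = (11/3, 4/3)

1. B_x = 11/3  [2·signedArea(BDC) = 5/3 ∩ BC · AD = -40/3]
2. B_y = 4/3  [2·signedArea(BDC) = 5/3 ∩ BC · AD = -40/3]
   → B = (11/3, 4/3)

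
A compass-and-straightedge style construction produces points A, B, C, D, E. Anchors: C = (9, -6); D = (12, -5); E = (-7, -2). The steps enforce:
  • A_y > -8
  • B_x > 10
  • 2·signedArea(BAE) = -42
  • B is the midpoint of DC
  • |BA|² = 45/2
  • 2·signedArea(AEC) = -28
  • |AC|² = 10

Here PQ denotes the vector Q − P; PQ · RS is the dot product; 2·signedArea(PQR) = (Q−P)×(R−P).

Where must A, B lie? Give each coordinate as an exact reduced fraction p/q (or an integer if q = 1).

A = (6, -7)
B = (21/2, -11/2)

1. A_x = 6  [line 4·x + 16·y + 88 = 0 ∩ |AC|² = 10]
2. A_y = -7  [line 4·x + 16·y + 88 = 0 ∩ |AC|² = 10]
   → A = (6, -7)
3. B_x = 21/2  [B is the midpoint of DC]
4. B_y = -11/2  [B is the midpoint of DC]
   → B = (21/2, -11/2)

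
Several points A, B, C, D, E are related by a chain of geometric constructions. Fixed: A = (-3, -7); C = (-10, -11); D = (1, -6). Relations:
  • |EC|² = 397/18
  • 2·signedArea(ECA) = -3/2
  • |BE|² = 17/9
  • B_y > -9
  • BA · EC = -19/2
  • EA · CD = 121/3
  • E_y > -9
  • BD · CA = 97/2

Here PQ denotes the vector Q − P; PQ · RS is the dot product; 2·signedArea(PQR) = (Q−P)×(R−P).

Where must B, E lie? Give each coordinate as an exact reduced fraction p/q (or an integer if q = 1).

1. E_x = -35/6  [2·signedArea(ECA) = -3/2 ∩ EA · CD = 121/3]
2. E_y = -53/6  [2·signedArea(ECA) = -3/2 ∩ EA · CD = 121/3]
   → E = (-35/6, -53/6)
3. B_x = -9/2  [BD · CA = 97/2 ∩ BA · EC = -19/2]
4. B_y = -17/2  [BD · CA = 97/2 ∩ BA · EC = -19/2]
   → B = (-9/2, -17/2)

B = (-9/2, -17/2)
E = (-35/6, -53/6)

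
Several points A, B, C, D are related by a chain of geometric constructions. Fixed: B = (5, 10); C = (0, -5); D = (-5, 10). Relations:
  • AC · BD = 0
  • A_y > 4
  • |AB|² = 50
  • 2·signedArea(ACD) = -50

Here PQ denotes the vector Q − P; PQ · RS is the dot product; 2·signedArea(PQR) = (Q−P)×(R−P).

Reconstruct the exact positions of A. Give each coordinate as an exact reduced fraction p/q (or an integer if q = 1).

A = (0, 5)

1. A_x = 0  [AC · BD = 0 ∩ 2·signedArea(ACD) = -50]
2. A_y = 5  [AC · BD = 0 ∩ 2·signedArea(ACD) = -50]
   → A = (0, 5)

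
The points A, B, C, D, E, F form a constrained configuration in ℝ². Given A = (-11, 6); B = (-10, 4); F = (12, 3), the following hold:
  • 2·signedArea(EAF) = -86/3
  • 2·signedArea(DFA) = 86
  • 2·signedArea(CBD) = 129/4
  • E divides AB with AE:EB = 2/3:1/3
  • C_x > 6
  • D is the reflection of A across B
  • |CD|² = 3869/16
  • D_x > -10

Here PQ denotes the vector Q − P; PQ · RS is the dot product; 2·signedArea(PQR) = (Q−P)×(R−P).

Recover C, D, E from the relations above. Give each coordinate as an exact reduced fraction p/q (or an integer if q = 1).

1. D_x = -9  [D is the reflection of A across B]
2. D_y = 2  [D is the reflection of A across B]
   → D = (-9, 2)
3. E_x = -31/3  [E divides AB with AE:EB = 2/3:1/3]
4. E_y = 14/3  [E divides AB with AE:EB = 2/3:1/3]
   → E = (-31/3, 14/3)
5. C_x = 13/2  [line 2·x + 1·y + -65/4 = 0 ∩ |CD|² = 3869/16]
6. C_y = 13/4  [line 2·x + 1·y + -65/4 = 0 ∩ |CD|² = 3869/16]
   → C = (13/2, 13/4)

C = (13/2, 13/4)
D = (-9, 2)
E = (-31/3, 14/3)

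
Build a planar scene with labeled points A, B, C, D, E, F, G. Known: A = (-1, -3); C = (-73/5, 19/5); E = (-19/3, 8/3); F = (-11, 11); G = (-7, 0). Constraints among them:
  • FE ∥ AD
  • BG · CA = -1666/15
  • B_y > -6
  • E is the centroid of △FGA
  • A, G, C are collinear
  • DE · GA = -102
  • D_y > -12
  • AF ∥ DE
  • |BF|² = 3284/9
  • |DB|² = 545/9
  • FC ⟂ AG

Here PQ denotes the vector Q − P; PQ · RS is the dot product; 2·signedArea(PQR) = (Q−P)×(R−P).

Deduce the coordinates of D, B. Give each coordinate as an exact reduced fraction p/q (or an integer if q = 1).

B = (-5/3, -17/3)
D = (11/3, -34/3)

1. D_x = 11/3  [AF ∥ DE ∩ FE ∥ AD]
2. D_y = -34/3  [AF ∥ DE ∩ FE ∥ AD]
   → D = (11/3, -34/3)
3. B_x = -5/3  [line -68/5·x + 34/5·y + 238/15 = 0 ∩ |DB|² = 545/9]
4. B_y = -17/3  [line -68/5·x + 34/5·y + 238/15 = 0 ∩ |DB|² = 545/9]
   → B = (-5/3, -17/3)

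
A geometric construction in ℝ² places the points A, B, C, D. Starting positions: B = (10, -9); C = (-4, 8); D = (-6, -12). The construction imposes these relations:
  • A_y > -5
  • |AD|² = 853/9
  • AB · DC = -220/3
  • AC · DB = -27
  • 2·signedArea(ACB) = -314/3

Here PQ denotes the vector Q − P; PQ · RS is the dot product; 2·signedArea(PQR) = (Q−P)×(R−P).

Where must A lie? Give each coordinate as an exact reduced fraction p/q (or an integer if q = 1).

A = (0, -13/3)

1. A_x = 0  [AC · DB = -27 ∩ AB · DC = -220/3]
2. A_y = -13/3  [AC · DB = -27 ∩ AB · DC = -220/3]
   → A = (0, -13/3)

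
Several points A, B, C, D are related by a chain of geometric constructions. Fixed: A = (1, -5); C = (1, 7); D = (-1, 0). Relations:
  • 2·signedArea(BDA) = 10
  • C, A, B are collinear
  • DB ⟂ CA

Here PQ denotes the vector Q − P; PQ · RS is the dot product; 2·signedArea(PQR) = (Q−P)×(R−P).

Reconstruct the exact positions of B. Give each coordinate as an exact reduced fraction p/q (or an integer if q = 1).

1. B_x = 1  [C, A, B are collinear ∩ DB ⟂ CA]
2. B_y = 0  [C, A, B are collinear ∩ DB ⟂ CA]
   → B = (1, 0)

B = (1, 0)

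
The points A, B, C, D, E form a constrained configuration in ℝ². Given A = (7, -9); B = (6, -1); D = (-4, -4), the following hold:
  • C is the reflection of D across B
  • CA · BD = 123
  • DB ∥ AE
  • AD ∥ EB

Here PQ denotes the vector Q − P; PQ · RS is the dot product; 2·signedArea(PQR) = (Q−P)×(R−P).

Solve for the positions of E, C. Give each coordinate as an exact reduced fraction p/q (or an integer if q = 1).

C = (16, 2)
E = (17, -6)

1. E_x = 17  [AD ∥ EB ∩ DB ∥ AE]
2. E_y = -6  [AD ∥ EB ∩ DB ∥ AE]
   → E = (17, -6)
3. C_x = 16  [C is the reflection of D across B]
4. C_y = 2  [C is the reflection of D across B]
   → C = (16, 2)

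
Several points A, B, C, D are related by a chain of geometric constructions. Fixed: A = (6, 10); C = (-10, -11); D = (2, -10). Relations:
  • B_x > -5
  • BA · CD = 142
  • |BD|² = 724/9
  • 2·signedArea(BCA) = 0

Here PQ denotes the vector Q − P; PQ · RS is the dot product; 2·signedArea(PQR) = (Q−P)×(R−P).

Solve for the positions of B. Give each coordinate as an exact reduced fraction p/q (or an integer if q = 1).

B = (-14/3, -4)

1. B_x = -14/3  [2·signedArea(BCA) = 0 ∩ BA · CD = 142]
2. B_y = -4  [2·signedArea(BCA) = 0 ∩ BA · CD = 142]
   → B = (-14/3, -4)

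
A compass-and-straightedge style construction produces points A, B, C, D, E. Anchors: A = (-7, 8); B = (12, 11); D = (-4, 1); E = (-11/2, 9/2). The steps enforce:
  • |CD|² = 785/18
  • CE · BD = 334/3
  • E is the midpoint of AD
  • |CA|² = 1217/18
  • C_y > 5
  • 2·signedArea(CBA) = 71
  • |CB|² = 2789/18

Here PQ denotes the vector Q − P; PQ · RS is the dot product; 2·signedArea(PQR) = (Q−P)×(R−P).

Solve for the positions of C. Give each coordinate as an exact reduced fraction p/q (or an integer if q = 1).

C = (5/6, 11/2)

1. C_x = 5/6  [CE · BD = 334/3 ∩ 2·signedArea(CBA) = 71]
2. C_y = 11/2  [CE · BD = 334/3 ∩ 2·signedArea(CBA) = 71]
   → C = (5/6, 11/2)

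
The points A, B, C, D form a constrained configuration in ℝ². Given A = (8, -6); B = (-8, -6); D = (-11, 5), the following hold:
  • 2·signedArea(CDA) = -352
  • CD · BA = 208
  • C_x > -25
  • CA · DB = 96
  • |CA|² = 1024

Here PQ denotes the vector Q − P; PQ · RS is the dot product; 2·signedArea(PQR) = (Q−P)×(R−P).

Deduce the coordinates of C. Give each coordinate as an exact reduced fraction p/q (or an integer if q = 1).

1. C_x = -24  [CA · DB = 96 ∩ CD · BA = 208]
2. C_y = -6  [CA · DB = 96 ∩ CD · BA = 208]
   → C = (-24, -6)

C = (-24, -6)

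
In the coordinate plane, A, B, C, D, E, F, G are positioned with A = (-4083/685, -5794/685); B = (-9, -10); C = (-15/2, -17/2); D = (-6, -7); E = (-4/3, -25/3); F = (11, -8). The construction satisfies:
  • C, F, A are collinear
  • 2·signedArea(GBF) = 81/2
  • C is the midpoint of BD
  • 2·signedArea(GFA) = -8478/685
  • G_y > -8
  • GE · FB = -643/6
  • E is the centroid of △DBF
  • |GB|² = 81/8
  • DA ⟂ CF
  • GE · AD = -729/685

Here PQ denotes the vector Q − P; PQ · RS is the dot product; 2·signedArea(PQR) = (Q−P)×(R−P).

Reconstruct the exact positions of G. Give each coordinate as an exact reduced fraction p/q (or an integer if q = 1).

G = (-27/4, -31/4)

1. G_x = -27/4  [2·signedArea(GBF) = 81/2 ∩ GE · FB = -643/6]
2. G_y = -31/4  [2·signedArea(GBF) = 81/2 ∩ GE · FB = -643/6]
   → G = (-27/4, -31/4)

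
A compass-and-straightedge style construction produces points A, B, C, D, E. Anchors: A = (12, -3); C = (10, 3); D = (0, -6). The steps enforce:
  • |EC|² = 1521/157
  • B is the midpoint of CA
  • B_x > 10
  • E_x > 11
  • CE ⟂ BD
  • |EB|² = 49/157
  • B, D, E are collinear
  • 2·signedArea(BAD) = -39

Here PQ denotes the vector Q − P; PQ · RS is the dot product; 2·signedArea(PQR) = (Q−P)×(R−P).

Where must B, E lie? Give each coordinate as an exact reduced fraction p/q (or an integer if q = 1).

1. B_x = 11  [B is the midpoint of CA]
2. B_y = 0  [B is the midpoint of CA]
   → B = (11, 0)
3. E_x = 1804/157  [B, D, E are collinear ∩ CE ⟂ BD]
4. E_y = 42/157  [B, D, E are collinear ∩ CE ⟂ BD]
   → E = (1804/157, 42/157)

B = (11, 0)
E = (1804/157, 42/157)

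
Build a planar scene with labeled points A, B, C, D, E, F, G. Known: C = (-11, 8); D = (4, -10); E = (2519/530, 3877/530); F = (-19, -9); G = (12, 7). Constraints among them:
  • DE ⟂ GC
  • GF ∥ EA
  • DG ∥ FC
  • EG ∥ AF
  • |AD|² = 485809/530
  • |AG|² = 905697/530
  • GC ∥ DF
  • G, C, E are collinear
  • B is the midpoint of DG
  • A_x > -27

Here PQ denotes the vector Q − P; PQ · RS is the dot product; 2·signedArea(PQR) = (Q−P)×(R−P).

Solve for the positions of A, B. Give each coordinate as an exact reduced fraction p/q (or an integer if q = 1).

A = (-13911/530, -4603/530)
B = (8, -3/2)

1. A_x = -13911/530  [EG ∥ AF ∩ GF ∥ EA]
2. A_y = -4603/530  [EG ∥ AF ∩ GF ∥ EA]
   → A = (-13911/530, -4603/530)
3. B_x = 8  [B is the midpoint of DG]
4. B_y = -3/2  [B is the midpoint of DG]
   → B = (8, -3/2)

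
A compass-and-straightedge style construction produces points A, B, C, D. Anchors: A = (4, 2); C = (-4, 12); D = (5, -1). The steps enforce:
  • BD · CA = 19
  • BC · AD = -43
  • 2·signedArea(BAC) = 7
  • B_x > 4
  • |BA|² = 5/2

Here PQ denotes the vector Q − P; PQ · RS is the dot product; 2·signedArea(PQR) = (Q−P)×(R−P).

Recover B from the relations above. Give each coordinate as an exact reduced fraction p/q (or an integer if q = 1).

B = (9/2, 1/2)

1. B_x = 9/2  [2·signedArea(BAC) = 7 ∩ BC · AD = -43]
2. B_y = 1/2  [2·signedArea(BAC) = 7 ∩ BC · AD = -43]
   → B = (9/2, 1/2)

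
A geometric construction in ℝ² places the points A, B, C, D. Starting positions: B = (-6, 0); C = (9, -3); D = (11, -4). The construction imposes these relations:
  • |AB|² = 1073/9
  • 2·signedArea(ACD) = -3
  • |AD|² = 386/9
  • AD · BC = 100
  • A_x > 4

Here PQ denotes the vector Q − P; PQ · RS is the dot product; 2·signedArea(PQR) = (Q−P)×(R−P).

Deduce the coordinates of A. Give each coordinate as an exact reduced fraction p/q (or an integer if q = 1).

A = (14/3, -7/3)

1. A_x = 14/3  [2·signedArea(ACD) = -3 ∩ AD · BC = 100]
2. A_y = -7/3  [2·signedArea(ACD) = -3 ∩ AD · BC = 100]
   → A = (14/3, -7/3)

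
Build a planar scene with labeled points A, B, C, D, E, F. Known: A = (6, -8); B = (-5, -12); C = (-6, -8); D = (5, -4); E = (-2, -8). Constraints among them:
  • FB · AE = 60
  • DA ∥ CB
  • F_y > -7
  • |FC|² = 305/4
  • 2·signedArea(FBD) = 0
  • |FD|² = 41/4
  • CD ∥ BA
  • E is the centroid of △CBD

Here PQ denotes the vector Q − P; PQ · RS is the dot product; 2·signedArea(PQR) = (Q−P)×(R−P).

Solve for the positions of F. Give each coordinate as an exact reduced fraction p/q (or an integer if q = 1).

1. F_x = 5/2  [2·signedArea(FBD) = 0 ∩ FB · AE = 60]
2. F_y = -6  [2·signedArea(FBD) = 0 ∩ FB · AE = 60]
   → F = (5/2, -6)

F = (5/2, -6)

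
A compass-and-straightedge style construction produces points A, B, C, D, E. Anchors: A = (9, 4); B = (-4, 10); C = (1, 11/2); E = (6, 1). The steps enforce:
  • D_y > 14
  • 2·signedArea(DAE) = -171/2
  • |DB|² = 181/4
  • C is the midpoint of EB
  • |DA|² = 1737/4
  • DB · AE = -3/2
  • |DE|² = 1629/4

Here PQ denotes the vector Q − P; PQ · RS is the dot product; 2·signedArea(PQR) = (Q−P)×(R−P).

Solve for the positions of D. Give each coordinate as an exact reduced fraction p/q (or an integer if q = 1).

1. D_x = -9  [DB · AE = -3/2 ∩ 2·signedArea(DAE) = -171/2]
2. D_y = 29/2  [DB · AE = -3/2 ∩ 2·signedArea(DAE) = -171/2]
   → D = (-9, 29/2)

D = (-9, 29/2)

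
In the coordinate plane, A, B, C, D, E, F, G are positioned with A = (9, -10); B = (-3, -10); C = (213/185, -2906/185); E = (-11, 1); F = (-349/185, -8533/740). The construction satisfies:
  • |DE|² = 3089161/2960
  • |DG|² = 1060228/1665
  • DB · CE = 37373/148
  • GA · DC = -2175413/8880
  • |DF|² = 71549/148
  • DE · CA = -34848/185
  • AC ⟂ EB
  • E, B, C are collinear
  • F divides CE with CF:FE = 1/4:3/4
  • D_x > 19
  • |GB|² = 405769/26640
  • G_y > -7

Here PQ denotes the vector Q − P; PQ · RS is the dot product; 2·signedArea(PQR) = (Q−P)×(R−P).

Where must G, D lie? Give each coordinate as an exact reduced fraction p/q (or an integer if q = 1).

1. D_x = 3679/185  [DE · CA = -34848/185 ∩ DB · CE = 37373/148]
2. D_y = -6267/740  [DE · CA = -34848/185 ∩ DB · CE = 37373/148]
   → D = (3679/185, -6267/740)
3. G_x = -2939/555  [line 3466/185·x + 5357/740·y + 1320941/8880 = 0 ∩ |GB|² = 405769/26640]
4. G_y = -15193/2220  [line 3466/185·x + 5357/740·y + 1320941/8880 = 0 ∩ |GB|² = 405769/26640]
   → G = (-2939/555, -15193/2220)

D = (3679/185, -6267/740)
G = (-2939/555, -15193/2220)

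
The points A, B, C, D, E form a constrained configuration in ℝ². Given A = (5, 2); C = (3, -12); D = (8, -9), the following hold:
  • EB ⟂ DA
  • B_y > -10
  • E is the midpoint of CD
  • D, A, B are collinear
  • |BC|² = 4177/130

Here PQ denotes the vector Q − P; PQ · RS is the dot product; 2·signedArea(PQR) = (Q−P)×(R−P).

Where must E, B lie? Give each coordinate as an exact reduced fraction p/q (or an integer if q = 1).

1. E_x = 11/2  [E is the midpoint of CD]
2. E_y = -21/2  [E is the midpoint of CD]
   → E = (11/2, -21/2)
3. B_x = 1067/130  [D, A, B are collinear ∩ EB ⟂ DA]
4. B_y = -1269/130  [D, A, B are collinear ∩ EB ⟂ DA]
   → B = (1067/130, -1269/130)

B = (1067/130, -1269/130)
E = (11/2, -21/2)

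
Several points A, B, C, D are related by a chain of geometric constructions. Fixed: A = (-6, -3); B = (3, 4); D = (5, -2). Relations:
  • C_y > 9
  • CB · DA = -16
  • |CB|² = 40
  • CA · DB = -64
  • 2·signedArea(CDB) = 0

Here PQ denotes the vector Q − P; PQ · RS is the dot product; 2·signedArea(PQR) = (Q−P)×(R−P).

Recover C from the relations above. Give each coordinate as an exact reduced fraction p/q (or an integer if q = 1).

C = (1, 10)

1. C_x = 1  [2·signedArea(CDB) = 0 ∩ CA · DB = -64]
2. C_y = 10  [2·signedArea(CDB) = 0 ∩ CA · DB = -64]
   → C = (1, 10)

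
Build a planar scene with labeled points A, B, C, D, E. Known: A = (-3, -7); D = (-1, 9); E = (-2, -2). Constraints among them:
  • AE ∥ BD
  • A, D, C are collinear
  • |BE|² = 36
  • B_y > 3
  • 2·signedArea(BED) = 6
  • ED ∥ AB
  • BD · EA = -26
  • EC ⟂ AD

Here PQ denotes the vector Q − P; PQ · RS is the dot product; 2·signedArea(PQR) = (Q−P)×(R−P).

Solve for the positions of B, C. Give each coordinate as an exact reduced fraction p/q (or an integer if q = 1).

1. B_x = -2  [AE ∥ BD ∩ ED ∥ AB]
2. B_y = 4  [AE ∥ BD ∩ ED ∥ AB]
   → B = (-2, 4)
3. C_x = -154/65  [A, D, C are collinear ∩ EC ⟂ AD]
4. C_y = -127/65  [A, D, C are collinear ∩ EC ⟂ AD]
   → C = (-154/65, -127/65)

B = (-2, 4)
C = (-154/65, -127/65)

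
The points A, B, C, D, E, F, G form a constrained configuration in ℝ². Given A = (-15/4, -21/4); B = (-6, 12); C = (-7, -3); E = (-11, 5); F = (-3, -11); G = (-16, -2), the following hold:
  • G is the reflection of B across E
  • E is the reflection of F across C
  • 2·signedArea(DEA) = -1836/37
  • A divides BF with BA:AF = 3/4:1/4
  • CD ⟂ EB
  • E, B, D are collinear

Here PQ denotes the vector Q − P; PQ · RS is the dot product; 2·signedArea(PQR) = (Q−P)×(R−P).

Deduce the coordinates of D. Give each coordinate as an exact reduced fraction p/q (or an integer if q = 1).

D = (-497/37, 59/37)

1. D_x = -497/37  [E, B, D are collinear ∩ CD ⟂ EB]
2. D_y = 59/37  [E, B, D are collinear ∩ CD ⟂ EB]
   → D = (-497/37, 59/37)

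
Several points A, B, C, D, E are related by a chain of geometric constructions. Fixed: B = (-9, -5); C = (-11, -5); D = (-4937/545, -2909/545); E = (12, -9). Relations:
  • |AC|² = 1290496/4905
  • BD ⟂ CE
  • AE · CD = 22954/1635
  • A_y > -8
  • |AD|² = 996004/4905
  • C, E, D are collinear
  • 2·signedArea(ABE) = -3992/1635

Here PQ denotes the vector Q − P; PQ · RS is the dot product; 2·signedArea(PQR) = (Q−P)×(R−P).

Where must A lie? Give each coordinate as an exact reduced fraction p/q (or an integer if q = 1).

A = (8143/1635, -12719/1635)

1. A_x = 8143/1635  [2·signedArea(ABE) = -3992/1635 ∩ AE · CD = 22954/1635]
2. A_y = -12719/1635  [2·signedArea(ABE) = -3992/1635 ∩ AE · CD = 22954/1635]
   → A = (8143/1635, -12719/1635)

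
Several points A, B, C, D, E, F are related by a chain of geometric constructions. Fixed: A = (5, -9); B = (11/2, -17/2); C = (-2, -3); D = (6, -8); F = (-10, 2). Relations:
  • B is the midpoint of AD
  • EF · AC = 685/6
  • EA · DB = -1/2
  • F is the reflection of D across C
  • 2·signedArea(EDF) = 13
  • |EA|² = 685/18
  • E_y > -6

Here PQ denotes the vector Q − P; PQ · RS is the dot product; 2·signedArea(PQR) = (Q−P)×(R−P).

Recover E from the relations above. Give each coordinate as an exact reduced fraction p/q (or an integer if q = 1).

1. E_x = 1/6  [2·signedArea(EDF) = 13 ∩ EA · DB = -1/2]
2. E_y = -31/6  [2·signedArea(EDF) = 13 ∩ EA · DB = -1/2]
   → E = (1/6, -31/6)

E = (1/6, -31/6)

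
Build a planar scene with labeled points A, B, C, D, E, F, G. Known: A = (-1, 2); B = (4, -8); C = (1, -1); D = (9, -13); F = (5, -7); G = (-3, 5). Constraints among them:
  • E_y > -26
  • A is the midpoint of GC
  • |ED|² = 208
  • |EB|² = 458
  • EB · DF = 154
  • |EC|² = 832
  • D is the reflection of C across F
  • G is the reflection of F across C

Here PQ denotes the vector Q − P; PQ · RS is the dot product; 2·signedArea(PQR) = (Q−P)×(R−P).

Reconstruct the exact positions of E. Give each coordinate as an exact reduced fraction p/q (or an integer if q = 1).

E = (17, -25)

1. E_x = 17  [line 4·x + -6·y + -218 = 0 ∩ |EC|² = 832]
2. E_y = -25  [line 4·x + -6·y + -218 = 0 ∩ |EC|² = 832]
   → E = (17, -25)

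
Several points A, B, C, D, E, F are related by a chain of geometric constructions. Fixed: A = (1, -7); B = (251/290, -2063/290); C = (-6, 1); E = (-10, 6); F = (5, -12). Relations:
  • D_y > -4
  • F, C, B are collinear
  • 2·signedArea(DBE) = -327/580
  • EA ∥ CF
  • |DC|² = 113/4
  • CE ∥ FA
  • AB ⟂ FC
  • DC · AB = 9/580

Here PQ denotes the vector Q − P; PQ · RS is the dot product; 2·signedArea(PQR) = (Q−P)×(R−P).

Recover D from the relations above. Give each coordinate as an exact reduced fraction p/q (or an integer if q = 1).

D = (-5/2, -3)

1. D_x = -5/2  [2·signedArea(DBE) = -327/580 ∩ DC · AB = 9/580]
2. D_y = -3  [2·signedArea(DBE) = -327/580 ∩ DC · AB = 9/580]
   → D = (-5/2, -3)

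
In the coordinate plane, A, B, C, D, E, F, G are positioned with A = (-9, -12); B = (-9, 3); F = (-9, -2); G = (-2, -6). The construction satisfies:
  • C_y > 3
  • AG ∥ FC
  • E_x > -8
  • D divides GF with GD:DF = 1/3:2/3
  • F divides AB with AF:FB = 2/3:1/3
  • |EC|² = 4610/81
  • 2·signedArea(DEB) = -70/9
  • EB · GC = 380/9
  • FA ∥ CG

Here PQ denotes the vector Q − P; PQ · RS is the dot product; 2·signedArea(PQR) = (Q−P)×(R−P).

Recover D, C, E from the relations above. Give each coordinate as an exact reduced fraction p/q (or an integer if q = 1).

1. D_x = -13/3  [D divides GF with GD:DF = 1/3:2/3]
2. D_y = -14/3  [D divides GF with GD:DF = 1/3:2/3]
   → D = (-13/3, -14/3)
3. C_x = -2  [FA ∥ CG ∩ AG ∥ FC]
4. C_y = 4  [FA ∥ CG ∩ AG ∥ FC]
   → C = (-2, 4)
5. E_x = -67/9  [EB · GC = 380/9 ∩ 2·signedArea(DEB) = -70/9]
6. E_y = -11/9  [EB · GC = 380/9 ∩ 2·signedArea(DEB) = -70/9]
   → E = (-67/9, -11/9)

C = (-2, 4)
D = (-13/3, -14/3)
E = (-67/9, -11/9)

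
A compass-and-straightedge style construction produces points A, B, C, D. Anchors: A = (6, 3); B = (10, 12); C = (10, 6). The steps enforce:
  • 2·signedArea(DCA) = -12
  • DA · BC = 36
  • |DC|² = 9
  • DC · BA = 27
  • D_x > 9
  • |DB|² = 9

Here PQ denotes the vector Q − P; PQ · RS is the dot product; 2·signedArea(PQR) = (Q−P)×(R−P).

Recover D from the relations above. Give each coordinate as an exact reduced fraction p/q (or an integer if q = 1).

D = (10, 9)

1. D_x = 10  [DC · BA = 27 ∩ 2·signedArea(DCA) = -12]
2. D_y = 9  [DC · BA = 27 ∩ 2·signedArea(DCA) = -12]
   → D = (10, 9)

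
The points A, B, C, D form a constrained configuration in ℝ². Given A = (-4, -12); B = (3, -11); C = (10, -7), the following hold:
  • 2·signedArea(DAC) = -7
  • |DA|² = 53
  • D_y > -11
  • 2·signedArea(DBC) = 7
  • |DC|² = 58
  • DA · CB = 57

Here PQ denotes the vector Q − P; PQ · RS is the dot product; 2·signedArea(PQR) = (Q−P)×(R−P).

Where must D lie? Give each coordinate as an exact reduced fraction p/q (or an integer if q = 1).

D = (3, -10)

1. D_x = 3  [2·signedArea(DBC) = 7 ∩ 2·signedArea(DAC) = -7]
2. D_y = -10  [2·signedArea(DBC) = 7 ∩ 2·signedArea(DAC) = -7]
   → D = (3, -10)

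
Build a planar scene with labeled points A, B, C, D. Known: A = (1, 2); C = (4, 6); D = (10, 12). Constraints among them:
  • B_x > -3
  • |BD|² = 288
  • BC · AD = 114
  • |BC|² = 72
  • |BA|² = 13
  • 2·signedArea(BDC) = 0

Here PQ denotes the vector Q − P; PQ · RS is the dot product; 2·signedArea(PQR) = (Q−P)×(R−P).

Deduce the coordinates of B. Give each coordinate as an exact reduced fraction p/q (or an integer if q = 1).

1. B_x = -2  [2·signedArea(BDC) = 0 ∩ BC · AD = 114]
2. B_y = 0  [2·signedArea(BDC) = 0 ∩ BC · AD = 114]
   → B = (-2, 0)

B = (-2, 0)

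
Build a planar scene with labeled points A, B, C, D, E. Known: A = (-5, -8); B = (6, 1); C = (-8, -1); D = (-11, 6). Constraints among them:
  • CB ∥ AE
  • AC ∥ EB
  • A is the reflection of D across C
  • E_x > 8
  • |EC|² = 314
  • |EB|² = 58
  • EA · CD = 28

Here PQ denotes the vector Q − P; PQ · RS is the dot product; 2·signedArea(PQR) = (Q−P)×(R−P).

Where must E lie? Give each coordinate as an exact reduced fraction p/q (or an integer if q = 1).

1. E_x = 9  [AC ∥ EB ∩ CB ∥ AE]
2. E_y = -6  [AC ∥ EB ∩ CB ∥ AE]
   → E = (9, -6)

E = (9, -6)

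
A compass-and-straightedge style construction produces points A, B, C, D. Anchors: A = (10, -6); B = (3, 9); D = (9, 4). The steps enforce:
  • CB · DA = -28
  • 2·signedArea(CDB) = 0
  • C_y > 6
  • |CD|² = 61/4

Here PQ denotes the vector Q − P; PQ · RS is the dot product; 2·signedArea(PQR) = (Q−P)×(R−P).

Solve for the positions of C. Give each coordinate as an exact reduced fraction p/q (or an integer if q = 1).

C = (6, 13/2)

1. C_x = 6  [2·signedArea(CDB) = 0 ∩ CB · DA = -28]
2. C_y = 13/2  [2·signedArea(CDB) = 0 ∩ CB · DA = -28]
   → C = (6, 13/2)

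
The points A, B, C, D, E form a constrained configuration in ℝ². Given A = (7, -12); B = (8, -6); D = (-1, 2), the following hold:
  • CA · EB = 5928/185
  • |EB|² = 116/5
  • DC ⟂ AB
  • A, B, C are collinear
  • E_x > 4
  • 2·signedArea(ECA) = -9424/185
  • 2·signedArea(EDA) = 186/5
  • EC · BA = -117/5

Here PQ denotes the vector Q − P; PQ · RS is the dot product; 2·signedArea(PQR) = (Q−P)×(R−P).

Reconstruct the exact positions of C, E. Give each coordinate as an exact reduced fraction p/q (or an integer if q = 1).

1. C_x = 335/37  [A, B, C are collinear ∩ DC ⟂ AB]
2. C_y = 12/37  [A, B, C are collinear ∩ DC ⟂ AB]
   → C = (335/37, 12/37)
3. E_x = 22/5  [2·signedArea(EDA) = 186/5 ∩ CA · EB = 5928/185]
4. E_y = -14/5  [2·signedArea(EDA) = 186/5 ∩ CA · EB = 5928/185]
   → E = (22/5, -14/5)

C = (335/37, 12/37)
E = (22/5, -14/5)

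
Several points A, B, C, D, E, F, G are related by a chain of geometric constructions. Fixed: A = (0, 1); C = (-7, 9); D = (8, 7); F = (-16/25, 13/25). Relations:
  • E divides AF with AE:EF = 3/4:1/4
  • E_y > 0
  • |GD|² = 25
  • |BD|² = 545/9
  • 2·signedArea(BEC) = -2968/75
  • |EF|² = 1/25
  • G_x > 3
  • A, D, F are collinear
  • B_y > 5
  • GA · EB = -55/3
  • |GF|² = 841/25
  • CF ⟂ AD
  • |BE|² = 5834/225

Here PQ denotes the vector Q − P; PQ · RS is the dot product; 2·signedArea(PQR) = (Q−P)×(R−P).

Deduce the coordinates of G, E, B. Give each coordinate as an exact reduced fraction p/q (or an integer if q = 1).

1. E_x = -12/25  [E divides AF with AE:EF = 3/4:1/4]
2. E_y = 16/25  [E divides AF with AE:EF = 3/4:1/4]
   → E = (-12/25, 16/25)
3. B_x = 1/3  [line -209/25·x + -163/25·y + 596/15 = 0 ∩ |BD|² = 545/9]
4. B_y = 17/3  [line -209/25·x + -163/25·y + 596/15 = 0 ∩ |BD|² = 545/9]
   → B = (1/3, 17/3)
5. G_x = 4  [line -61/75·x + -377/75·y + 584/25 = 0 ∩ |GF|² = 841/25]
6. G_y = 4  [line -61/75·x + -377/75·y + 584/25 = 0 ∩ |GF|² = 841/25]
   → G = (4, 4)

B = (1/3, 17/3)
E = (-12/25, 16/25)
G = (4, 4)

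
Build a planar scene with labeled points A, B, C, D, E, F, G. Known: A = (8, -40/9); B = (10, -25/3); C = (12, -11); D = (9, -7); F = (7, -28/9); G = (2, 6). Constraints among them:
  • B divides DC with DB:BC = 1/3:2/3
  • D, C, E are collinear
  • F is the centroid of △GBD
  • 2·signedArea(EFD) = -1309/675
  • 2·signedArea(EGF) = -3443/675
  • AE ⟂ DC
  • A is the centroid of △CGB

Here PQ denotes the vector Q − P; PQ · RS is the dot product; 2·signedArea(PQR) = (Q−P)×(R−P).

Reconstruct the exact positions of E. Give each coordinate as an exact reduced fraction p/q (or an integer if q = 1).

1. E_x = 556/75  [D, C, E are collinear ∩ AE ⟂ DC]
2. E_y = -1099/225  [D, C, E are collinear ∩ AE ⟂ DC]
   → E = (556/75, -1099/225)

E = (556/75, -1099/225)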